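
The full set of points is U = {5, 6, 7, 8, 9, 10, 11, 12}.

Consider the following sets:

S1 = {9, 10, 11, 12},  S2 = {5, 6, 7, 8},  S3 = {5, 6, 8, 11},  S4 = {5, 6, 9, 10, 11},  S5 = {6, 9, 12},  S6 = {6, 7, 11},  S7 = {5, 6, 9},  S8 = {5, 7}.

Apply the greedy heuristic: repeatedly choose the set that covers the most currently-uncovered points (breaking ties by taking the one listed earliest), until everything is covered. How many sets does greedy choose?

3

Greedy: pick S4 (covers 5 new) → pick S2 (covers 2 new) → pick S1 (covers 1 new). Total picks: 3.
(The true minimum cover uses only 2 sets, so greedy is not optimal here.)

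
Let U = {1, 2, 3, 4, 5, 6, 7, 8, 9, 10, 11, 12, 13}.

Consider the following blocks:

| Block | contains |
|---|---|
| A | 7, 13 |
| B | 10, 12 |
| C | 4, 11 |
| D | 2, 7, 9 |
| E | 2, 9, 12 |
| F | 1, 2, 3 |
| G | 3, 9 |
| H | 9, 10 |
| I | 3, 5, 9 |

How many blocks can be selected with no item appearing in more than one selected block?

4

A, C, F, H are pairwise disjoint (A={7,13}; C={4,11}; F={1,2,3}; H={9,10}).
Every remaining block overlaps one of these, and no 5 of the listed blocks are pairwise disjoint, so 4 is the maximum.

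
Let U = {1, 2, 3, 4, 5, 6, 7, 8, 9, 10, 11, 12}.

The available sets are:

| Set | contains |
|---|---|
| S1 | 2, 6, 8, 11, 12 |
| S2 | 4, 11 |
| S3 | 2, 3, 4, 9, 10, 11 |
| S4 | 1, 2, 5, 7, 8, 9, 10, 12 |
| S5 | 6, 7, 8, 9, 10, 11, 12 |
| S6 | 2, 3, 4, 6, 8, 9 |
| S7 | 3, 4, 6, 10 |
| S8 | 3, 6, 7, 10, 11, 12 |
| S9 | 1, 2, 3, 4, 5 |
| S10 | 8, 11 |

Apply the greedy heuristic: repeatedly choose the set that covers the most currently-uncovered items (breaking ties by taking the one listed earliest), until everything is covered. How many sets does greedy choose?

3

Greedy: pick S4 (covers 8 new) → pick S3 (covers 3 new) → pick S1 (covers 1 new). Total picks: 3.
(The true minimum cover uses only 2 sets, so greedy is not optimal here.)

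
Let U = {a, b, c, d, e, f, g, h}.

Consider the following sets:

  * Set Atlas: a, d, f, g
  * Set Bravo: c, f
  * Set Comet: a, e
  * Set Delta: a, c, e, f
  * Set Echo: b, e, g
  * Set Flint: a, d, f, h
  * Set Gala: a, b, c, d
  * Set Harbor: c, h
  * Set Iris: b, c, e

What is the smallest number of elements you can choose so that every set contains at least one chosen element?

3

Take T = {a, c, g}. Each listed set contains at least one of these, so T is a hitting set of size 3.
No choice of 2 elements meets every set, so 3 is the minimum.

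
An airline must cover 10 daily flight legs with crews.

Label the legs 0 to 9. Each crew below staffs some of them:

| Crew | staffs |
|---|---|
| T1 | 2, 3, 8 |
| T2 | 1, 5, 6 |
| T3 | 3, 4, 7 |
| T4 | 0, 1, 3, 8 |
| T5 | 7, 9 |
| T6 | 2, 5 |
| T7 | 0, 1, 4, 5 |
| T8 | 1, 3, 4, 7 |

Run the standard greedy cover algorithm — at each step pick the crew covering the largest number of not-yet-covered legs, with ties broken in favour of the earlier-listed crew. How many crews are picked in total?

5

Greedy: pick T4 (covers 4 new) → pick T2 (covers 2 new) → pick T3 (covers 2 new) → pick T1 (covers 1 new) → pick T5 (covers 1 new). Total picks: 5.
(The true minimum cover uses only 4 crews, so greedy is not optimal here.)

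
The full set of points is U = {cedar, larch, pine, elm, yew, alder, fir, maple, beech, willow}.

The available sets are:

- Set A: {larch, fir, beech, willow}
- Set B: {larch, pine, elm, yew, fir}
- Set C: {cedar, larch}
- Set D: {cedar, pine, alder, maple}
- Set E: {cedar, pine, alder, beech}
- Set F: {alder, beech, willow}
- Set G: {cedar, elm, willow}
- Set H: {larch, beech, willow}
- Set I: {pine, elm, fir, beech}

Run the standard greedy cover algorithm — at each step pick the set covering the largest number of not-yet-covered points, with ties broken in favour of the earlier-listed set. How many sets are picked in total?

Greedy: pick B (covers 5 new) → pick D (covers 3 new) → pick A (covers 2 new). Total picks: 3.

3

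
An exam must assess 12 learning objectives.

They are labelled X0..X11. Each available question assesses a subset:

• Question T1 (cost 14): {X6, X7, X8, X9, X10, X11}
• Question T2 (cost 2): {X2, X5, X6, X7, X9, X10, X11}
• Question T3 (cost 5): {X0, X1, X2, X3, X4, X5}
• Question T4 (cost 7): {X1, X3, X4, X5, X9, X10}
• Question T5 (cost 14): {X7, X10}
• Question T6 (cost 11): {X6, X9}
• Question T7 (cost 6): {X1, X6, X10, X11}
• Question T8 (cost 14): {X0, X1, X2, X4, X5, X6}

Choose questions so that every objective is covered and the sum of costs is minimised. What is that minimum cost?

19

T1, T3 together cover every objective (T1 ∪ T3 = {X0, X1, X2, X3, X4, X5, X6, X7, X8, X9, X10, X11}); total cost 14 + 5 = 19.
The greedy pick T2, T3, T1 costs 21; no covering selection beats 19.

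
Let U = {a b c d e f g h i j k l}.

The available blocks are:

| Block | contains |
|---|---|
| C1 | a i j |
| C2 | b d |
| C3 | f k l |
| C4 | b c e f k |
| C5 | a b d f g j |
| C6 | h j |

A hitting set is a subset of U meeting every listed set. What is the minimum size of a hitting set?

3

Take T = {b, j, k}. Each listed block contains at least one of these, so T is a hitting set of size 3.
The blocks C1, C2, C3 are pairwise disjoint, so any hitting set needs a separate element for each — at least 3. Hence 3 is optimal.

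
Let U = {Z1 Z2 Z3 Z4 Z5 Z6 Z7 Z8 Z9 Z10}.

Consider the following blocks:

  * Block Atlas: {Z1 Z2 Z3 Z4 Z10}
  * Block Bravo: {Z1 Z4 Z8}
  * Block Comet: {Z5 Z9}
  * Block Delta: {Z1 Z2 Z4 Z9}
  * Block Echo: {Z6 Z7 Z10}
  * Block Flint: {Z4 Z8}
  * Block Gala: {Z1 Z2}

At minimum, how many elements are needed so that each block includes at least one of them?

4

Take H = {Z2, Z4, Z5, Z6}. Each listed block contains at least one of these, so H is a hitting set of size 4.
The blocks Comet, Echo, Flint, Gala are pairwise disjoint, so any hitting set needs a separate element for each — at least 4. Hence 4 is optimal.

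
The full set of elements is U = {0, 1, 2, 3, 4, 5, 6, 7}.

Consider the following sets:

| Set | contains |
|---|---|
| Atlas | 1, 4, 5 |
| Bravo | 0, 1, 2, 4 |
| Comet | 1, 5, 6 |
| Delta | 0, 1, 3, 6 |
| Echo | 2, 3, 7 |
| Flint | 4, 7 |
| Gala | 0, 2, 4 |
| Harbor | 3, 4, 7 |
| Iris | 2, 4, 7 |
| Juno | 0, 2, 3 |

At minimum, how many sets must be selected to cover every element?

3

Comet, Echo, and Gala cover everything between them: the union {0, 1, 2, 3, 4, 5, 6, 7} is all of U.
No 2 of the 10 sets cover everything (all 45 combinations miss at least one element), so 3 is optimal.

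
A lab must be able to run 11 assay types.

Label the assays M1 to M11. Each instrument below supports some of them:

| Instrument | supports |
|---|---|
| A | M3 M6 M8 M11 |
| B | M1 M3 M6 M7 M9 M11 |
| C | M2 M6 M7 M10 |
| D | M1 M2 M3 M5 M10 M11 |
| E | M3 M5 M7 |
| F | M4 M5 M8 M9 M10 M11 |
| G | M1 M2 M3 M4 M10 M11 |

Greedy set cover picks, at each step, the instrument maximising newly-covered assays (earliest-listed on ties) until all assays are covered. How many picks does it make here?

3

Greedy: pick B (covers 6 new) → pick F (covers 4 new) → pick C (covers 1 new). Total picks: 3.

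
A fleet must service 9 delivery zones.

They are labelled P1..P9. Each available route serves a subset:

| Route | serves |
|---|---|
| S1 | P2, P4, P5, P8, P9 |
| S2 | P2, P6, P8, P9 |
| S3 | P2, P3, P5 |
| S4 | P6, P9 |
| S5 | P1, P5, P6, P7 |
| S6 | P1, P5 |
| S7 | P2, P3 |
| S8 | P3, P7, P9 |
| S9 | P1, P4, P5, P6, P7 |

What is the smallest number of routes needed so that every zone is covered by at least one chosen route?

3

Take {S2, S7, S9}. Their union is {P1, P2, P3, P4, P5, P6, P7, P8, P9}, which is all 9 zones.
No 2 of the 9 routes cover everything (all 36 combinations miss at least one zone), so 3 is optimal.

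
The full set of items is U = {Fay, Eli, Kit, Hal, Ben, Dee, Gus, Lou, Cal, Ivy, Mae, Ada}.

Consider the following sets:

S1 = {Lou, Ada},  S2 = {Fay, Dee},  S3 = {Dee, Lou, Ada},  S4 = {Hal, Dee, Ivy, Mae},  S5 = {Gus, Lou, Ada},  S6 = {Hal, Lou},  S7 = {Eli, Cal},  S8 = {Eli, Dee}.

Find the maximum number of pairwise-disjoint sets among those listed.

S2, S5, S7 are pairwise disjoint (S2={Fay,Dee}; S5={Gus,Lou,Ada}; S7={Eli,Cal}).
Every remaining set overlaps one of these, and no 4 of the listed sets are pairwise disjoint, so 3 is the maximum.

3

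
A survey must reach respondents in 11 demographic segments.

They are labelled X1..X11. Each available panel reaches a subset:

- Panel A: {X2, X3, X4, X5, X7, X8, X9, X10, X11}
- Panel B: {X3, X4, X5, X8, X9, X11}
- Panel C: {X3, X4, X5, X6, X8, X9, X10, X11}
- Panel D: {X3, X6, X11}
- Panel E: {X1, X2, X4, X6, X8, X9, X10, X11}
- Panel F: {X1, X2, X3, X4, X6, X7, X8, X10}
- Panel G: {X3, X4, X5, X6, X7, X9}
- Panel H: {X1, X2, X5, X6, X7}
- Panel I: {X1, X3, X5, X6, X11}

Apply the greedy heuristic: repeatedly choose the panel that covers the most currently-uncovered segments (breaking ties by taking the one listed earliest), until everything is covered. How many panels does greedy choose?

2

Greedy: pick A (covers 9 new) → pick E (covers 2 new). Total picks: 2.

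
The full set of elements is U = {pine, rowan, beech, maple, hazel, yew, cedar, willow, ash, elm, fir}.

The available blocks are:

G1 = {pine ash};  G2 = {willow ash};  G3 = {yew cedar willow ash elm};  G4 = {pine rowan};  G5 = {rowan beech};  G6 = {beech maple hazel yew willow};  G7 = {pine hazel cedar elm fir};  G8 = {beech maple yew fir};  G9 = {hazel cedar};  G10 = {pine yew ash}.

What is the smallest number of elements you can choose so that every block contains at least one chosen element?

4

Take H = {pine, beech, cedar, willow}. Each listed block contains at least one of these, so H is a hitting set of size 4.
The blocks G2, G4, G8, G9 are pairwise disjoint, so any hitting set needs a separate element for each — at least 4. Hence 4 is optimal.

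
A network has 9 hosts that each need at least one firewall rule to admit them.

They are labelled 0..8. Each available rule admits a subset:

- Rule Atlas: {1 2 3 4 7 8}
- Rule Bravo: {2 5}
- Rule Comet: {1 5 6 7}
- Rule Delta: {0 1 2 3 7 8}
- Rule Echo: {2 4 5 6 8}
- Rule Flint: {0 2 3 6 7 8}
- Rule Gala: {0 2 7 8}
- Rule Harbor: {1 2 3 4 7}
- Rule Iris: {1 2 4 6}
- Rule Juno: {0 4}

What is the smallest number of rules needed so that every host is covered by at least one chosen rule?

2

Delta and Echo together: Delta ∪ Echo = {0, 1, 2, 3, 4, 5, 6, 7, 8} — every host is covered.
No single rule has all 9 hosts (the largest, Atlas, has 6), so 2 is optimal.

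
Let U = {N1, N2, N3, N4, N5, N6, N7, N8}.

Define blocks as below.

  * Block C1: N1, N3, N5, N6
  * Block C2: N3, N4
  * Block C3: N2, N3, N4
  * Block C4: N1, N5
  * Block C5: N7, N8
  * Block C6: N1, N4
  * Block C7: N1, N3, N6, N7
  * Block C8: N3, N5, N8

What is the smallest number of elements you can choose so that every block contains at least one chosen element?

3

The 3 elements {N1, N3, N8} hit every block.
The blocks C2, C4, C5 are pairwise disjoint, so any hitting set needs a separate element for each — at least 3. Hence 3 is optimal.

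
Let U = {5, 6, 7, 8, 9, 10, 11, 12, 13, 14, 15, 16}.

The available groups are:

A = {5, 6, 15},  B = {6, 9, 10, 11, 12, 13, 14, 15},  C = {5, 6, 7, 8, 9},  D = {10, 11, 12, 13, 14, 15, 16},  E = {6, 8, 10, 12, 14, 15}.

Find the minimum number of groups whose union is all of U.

2

C and D cover everything between them: the union {5, 6, 7, 8, 9, 10, 11, 12, 13, 14, 15, 16} is all of U.
No single group has all 12 points (the largest, B, has 8), so 2 is optimal.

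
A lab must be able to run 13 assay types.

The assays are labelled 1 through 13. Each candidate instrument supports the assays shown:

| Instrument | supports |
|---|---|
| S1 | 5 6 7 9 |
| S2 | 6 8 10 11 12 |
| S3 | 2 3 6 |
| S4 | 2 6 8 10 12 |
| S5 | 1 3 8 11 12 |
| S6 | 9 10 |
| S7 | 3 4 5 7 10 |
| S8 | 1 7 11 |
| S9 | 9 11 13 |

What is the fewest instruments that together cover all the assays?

4

S3 and S5 and S7 and S9 together: S3 ∪ S5 ∪ S7 ∪ S9 = {1, 2, 3, 4, 5, 6, 7, 8, 9, 10, 11, 12, 13} — every assay is covered.
No 3 of the 9 instruments cover everything (all 84 combinations miss at least one assay), so 4 is optimal.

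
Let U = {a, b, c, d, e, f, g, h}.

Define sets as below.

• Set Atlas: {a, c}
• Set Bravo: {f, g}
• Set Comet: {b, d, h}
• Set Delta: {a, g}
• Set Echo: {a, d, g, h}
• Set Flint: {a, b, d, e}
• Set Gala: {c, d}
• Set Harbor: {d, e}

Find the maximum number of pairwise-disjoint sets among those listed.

3

Atlas, Bravo, Harbor are pairwise disjoint (Atlas={a,c}; Bravo={f,g}; Harbor={d,e}).
Every remaining set overlaps one of these, and no 4 of the listed sets are pairwise disjoint, so 3 is the maximum.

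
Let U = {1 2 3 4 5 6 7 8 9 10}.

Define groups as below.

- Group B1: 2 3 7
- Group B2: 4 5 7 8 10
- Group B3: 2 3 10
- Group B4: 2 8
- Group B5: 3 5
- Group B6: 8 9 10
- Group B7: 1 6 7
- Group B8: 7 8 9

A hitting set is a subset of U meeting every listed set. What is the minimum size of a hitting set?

H = {3, 7, 8} meets every group (each contains at least one member of H), and |H| = 3.
The groups B5, B6, B7 are pairwise disjoint, so any hitting set needs a separate item for each — at least 3. Hence 3 is optimal.

3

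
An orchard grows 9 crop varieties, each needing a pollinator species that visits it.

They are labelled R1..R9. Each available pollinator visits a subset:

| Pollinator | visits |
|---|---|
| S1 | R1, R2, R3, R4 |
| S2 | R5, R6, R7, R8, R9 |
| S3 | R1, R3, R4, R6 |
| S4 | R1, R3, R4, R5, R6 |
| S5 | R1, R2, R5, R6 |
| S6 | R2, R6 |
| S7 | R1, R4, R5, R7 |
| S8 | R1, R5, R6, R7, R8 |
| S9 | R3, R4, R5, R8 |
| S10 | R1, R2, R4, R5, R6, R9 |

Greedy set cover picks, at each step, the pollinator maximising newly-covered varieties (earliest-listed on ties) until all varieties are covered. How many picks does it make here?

3

Greedy: pick S10 (covers 6 new) → pick S2 (covers 2 new) → pick S1 (covers 1 new). Total picks: 3.
(The true minimum cover uses only 2 pollinators, so greedy is not optimal here.)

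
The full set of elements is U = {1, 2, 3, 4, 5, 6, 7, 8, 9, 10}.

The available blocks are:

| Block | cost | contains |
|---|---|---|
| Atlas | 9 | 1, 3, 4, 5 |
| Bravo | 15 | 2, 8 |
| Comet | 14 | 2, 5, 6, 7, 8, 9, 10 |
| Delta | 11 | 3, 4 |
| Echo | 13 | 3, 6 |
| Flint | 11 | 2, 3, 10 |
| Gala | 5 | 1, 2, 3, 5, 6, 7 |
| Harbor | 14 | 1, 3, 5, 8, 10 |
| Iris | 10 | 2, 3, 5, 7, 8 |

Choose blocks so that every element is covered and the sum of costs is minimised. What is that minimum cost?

23

Atlas, Comet together cover every element (Atlas ∪ Comet = {1, 2, 3, 4, 5, 6, 7, 8, 9, 10}); total cost 9 + 14 = 23.
The greedy pick Gala, Comet, Atlas costs 28; no covering selection beats 23.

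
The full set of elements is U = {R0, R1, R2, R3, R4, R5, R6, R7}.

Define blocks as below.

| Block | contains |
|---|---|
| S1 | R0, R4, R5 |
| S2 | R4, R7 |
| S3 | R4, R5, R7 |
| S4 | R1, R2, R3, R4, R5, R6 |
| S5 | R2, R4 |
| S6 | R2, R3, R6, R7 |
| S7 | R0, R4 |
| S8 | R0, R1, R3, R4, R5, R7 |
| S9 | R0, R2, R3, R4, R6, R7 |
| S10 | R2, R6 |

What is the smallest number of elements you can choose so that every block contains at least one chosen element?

2

The 2 elements {R4, R6} hit every block.
The blocks S7, S10 are pairwise disjoint, so any hitting set needs a separate element for each — at least 2. Hence 2 is optimal.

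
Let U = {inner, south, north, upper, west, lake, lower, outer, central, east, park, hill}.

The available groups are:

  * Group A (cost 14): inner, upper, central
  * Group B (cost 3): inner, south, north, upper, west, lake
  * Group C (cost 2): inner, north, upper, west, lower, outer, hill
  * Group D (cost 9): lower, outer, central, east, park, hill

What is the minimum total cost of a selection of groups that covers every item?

12

B, D together cover every item (B ∪ D = {inner, south, north, upper, west, lake, lower, outer, central, east, park, hill}); total cost 3 + 9 = 12.
The greedy pick C, B, D costs 14; no covering selection beats 12.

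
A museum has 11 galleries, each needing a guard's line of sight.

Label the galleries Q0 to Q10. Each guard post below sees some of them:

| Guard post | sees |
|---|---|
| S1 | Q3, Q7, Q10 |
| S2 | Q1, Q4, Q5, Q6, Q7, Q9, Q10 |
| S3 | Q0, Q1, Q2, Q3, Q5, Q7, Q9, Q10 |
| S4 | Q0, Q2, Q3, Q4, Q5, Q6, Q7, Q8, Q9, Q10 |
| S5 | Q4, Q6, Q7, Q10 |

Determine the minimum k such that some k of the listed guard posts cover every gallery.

Take {S3, S4}. Their union is {Q0, Q1, Q2, Q3, Q4, Q5, Q6, Q7, Q8, Q9, Q10}, which is all 11 galleries.
No single guard post has all 11 galleries (the largest, S4, has 10), so 2 is optimal.

2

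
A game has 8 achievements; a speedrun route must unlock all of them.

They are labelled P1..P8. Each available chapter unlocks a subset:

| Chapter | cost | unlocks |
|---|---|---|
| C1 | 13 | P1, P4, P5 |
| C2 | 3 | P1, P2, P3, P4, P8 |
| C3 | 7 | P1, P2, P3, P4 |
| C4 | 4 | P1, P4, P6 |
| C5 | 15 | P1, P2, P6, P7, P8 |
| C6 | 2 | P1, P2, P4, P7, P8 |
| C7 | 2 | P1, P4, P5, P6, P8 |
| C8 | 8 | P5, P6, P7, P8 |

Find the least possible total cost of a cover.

C2, C6, C7 together cover every achievement (C2 ∪ C6 ∪ C7 = {P1, P2, P3, P4, P5, P6, P7, P8}); total cost 3 + 2 + 2 = 7.
No covering selection has total cost below 7.

7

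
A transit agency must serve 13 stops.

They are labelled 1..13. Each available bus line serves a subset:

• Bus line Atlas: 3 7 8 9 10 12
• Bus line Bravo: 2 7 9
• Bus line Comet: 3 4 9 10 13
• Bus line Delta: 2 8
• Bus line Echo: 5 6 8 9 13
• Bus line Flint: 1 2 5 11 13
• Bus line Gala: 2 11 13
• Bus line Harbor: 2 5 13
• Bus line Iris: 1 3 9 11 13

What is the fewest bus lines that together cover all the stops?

Atlas and Comet and Echo and Flint together: Atlas ∪ Comet ∪ Echo ∪ Flint = {1, 2, 3, 4, 5, 6, 7, 8, 9, 10, 11, 12, 13} — every stop is covered.
No 3 of the 9 bus lines cover everything (all 84 combinations miss at least one stop), so 4 is optimal.

4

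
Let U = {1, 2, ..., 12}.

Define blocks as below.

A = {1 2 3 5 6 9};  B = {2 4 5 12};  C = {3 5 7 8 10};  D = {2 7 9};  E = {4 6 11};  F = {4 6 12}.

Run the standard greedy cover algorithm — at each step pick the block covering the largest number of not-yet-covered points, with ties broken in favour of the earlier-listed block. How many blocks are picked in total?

4

Greedy: pick A (covers 6 new) → pick C (covers 3 new) → pick B (covers 2 new) → pick E (covers 1 new). Total picks: 4.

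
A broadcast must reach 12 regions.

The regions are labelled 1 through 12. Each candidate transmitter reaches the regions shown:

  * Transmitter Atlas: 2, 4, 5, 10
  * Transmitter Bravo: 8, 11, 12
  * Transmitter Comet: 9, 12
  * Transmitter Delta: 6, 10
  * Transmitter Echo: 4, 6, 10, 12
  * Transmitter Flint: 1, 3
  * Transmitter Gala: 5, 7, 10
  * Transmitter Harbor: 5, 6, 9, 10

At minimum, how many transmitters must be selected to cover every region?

Atlas and Bravo and Flint and Gala and Harbor together: Atlas ∪ Bravo ∪ Flint ∪ Gala ∪ Harbor = {1, 2, 3, 4, 5, 6, 7, 8, 9, 10, 11, 12} — every region is covered.
No 4 of the 8 transmitters cover everything (all 70 combinations miss at least one region), so 5 is optimal.

5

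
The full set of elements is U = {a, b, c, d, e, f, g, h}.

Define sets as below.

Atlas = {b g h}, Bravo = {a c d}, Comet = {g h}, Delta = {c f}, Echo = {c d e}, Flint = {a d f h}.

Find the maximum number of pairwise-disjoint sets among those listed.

Bravo, Comet are pairwise disjoint (Bravo={a,c,d}; Comet={g,h}).
Every remaining set overlaps one of these, and no 3 of the listed sets are pairwise disjoint, so 2 is the maximum.

2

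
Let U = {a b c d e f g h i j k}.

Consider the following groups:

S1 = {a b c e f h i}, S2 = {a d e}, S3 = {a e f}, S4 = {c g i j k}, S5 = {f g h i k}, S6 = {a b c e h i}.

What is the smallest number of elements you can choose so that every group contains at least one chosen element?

2

Take T = {e, k}. Each listed group contains at least one of these, so T is a hitting set of size 2.
The groups S2, S4 are pairwise disjoint, so any hitting set needs a separate element for each — at least 2. Hence 2 is optimal.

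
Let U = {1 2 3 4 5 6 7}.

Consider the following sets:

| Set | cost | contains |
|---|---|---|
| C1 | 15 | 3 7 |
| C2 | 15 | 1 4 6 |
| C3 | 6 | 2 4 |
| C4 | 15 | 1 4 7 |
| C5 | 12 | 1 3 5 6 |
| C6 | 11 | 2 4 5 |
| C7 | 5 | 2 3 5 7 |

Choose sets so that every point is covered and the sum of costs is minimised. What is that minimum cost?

20

C2, C7 together cover every point (C2 ∪ C7 = {1, 2, 3, 4, 5, 6, 7}); total cost 15 + 5 = 20.
No covering selection has total cost below 20.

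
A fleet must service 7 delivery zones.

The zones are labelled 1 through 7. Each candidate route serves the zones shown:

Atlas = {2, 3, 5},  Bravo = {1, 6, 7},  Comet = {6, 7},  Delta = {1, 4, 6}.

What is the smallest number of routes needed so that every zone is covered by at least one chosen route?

Atlas and Comet and Delta together: Atlas ∪ Comet ∪ Delta = {1, 2, 3, 4, 5, 6, 7} — every zone is covered.
Each route has at most 3 zones, and 2·3 = 6 < 7 — so at least 3 routes are needed, and 3 is optimal.

3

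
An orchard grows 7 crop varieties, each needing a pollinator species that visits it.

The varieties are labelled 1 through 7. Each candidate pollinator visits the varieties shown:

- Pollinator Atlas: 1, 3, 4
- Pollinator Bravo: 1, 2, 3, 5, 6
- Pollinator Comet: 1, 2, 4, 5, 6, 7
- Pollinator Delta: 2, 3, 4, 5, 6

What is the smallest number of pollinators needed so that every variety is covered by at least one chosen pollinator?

2

Take {Atlas, Comet}. Their union is {1, 2, 3, 4, 5, 6, 7}, which is all 7 varieties.
No single pollinator has all 7 varieties (the largest, Comet, has 6), so 2 is optimal.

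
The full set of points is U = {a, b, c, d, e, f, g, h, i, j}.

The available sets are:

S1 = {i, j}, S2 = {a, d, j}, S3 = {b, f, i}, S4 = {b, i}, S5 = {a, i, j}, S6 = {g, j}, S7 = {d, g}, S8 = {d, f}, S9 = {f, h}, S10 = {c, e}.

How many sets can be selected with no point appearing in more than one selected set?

S5, S7, S9, S10 are pairwise disjoint (S5={a,i,j}; S7={d,g}; S9={f,h}; S10={c,e}).
Every remaining set overlaps one of these, and no 5 of the listed sets are pairwise disjoint, so 4 is the maximum.

4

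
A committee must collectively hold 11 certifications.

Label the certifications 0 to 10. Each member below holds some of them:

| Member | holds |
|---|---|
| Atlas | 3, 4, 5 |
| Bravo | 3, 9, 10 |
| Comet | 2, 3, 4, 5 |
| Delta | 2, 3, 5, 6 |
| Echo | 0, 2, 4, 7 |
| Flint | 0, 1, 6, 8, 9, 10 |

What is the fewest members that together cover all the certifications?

Delta and Echo and Flint together: Delta ∪ Echo ∪ Flint = {0, 1, 2, 3, 4, 5, 6, 7, 8, 9, 10} — every certification is covered.
Only Flint contains 1, so Flint is forced; the remaining 5 certifications need at least 2 more members (each remaining member adds at most 4) — so at least 3 members are needed, and 3 is optimal.

3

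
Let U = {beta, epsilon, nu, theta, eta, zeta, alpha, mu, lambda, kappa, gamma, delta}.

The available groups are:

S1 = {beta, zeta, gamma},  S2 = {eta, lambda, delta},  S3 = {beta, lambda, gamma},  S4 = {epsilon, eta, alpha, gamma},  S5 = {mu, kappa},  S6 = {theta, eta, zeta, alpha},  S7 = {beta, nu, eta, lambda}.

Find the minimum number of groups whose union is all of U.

5

Take {S2, S4, S5, S6, S7}. Their union is {beta, epsilon, nu, theta, eta, zeta, alpha, mu, lambda, kappa, gamma, delta}, which is all 12 elements.
No 4 of the 7 groups cover everything (all 35 combinations miss at least one element), so 5 is optimal.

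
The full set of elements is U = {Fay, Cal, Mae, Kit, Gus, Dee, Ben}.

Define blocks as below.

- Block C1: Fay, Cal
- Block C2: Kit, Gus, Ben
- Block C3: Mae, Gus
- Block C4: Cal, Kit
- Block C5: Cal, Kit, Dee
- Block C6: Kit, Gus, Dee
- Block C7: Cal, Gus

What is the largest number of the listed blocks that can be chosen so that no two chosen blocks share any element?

2

C3, C4 are pairwise disjoint (C3={Mae,Gus}; C4={Cal,Kit}).
Every remaining block overlaps one of these, and no 3 of the listed blocks are pairwise disjoint, so 2 is the maximum.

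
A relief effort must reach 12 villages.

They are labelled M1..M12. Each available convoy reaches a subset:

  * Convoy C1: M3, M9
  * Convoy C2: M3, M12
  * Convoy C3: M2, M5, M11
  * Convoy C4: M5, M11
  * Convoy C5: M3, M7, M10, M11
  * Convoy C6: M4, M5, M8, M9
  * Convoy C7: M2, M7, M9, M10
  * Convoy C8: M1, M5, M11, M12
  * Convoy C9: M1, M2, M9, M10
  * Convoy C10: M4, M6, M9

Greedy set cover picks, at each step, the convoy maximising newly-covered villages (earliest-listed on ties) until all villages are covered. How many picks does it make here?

5

Greedy: pick C5 (covers 4 new) → pick C6 (covers 4 new) → pick C8 (covers 2 new) → pick C3 (covers 1 new) → pick C10 (covers 1 new). Total picks: 5.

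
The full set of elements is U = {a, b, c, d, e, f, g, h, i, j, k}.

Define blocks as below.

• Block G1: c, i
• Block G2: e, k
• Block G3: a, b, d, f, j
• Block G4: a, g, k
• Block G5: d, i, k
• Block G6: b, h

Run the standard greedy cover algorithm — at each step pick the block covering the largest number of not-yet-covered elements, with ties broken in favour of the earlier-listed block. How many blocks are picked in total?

Greedy: pick G3 (covers 5 new) → pick G1 (covers 2 new) → pick G2 (covers 2 new) → pick G4 (covers 1 new) → pick G6 (covers 1 new). Total picks: 5.

5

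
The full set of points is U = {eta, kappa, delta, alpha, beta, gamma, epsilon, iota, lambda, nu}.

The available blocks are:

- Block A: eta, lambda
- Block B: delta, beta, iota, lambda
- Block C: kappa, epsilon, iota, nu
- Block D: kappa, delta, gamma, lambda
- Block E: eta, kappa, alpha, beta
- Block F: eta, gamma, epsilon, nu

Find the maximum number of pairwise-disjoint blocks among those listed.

B, F are pairwise disjoint (B={delta,beta,iota,lambda}; F={eta,gamma,epsilon,nu}).
Every remaining block overlaps one of these, and no 3 of the listed blocks are pairwise disjoint, so 2 is the maximum.

2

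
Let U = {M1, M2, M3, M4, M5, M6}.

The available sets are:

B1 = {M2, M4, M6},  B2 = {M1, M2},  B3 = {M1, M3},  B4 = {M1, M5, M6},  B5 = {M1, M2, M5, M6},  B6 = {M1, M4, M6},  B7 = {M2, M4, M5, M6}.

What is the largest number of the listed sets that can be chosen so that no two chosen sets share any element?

B1, B3 are pairwise disjoint (B1={M2,M4,M6}; B3={M1,M3}).
Every remaining set overlaps one of these, and no 3 of the listed sets are pairwise disjoint, so 2 is the maximum.

2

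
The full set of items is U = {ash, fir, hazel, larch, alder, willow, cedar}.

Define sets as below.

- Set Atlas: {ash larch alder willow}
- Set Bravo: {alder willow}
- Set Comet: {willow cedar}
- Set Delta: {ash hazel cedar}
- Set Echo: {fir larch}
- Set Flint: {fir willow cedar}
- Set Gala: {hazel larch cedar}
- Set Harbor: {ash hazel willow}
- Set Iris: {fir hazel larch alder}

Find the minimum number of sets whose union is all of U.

3

Flint and Harbor and Iris together: Flint ∪ Harbor ∪ Iris = {ash, fir, hazel, larch, alder, willow, cedar} — every item is covered.
No 2 of the 9 sets cover everything (all 36 combinations miss at least one item), so 3 is optimal.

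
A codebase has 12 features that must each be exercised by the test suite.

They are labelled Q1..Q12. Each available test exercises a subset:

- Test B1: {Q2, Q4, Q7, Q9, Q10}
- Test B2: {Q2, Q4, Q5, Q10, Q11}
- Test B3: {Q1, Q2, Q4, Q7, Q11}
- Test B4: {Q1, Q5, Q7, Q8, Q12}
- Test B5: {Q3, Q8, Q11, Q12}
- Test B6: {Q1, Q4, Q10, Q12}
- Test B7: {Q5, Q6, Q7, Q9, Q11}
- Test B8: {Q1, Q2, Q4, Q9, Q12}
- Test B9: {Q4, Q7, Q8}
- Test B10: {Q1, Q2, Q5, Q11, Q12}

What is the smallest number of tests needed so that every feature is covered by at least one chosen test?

B1 and B3 and B5 and B7 together: B1 ∪ B3 ∪ B5 ∪ B7 = {Q1, Q2, Q3, Q4, Q5, Q6, Q7, Q8, Q9, Q10, Q11, Q12} — every feature is covered.
No 3 of the 10 tests cover everything (all 120 combinations miss at least one feature), so 4 is optimal.

4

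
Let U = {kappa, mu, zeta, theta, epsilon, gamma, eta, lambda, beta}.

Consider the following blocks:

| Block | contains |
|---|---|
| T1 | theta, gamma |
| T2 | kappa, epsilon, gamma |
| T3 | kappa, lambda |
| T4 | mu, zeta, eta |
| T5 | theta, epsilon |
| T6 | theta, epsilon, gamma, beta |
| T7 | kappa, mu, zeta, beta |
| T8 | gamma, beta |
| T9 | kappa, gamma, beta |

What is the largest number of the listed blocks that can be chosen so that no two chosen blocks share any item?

4

T3, T4, T5, T8 are pairwise disjoint (T3={kappa,lambda}; T4={mu,zeta,eta}; T5={theta,epsilon}; T8={gamma,beta}).
Every remaining block overlaps one of these, and no 5 of the listed blocks are pairwise disjoint, so 4 is the maximum.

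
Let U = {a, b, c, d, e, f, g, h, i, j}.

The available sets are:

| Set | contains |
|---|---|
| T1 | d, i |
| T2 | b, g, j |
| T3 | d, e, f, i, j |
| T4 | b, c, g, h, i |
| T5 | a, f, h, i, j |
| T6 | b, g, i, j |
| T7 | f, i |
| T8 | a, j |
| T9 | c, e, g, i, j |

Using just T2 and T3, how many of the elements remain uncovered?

Union of T2, T3 = {b, d, e, f, g, i, j}.
Not covered: a, c, h — 3 elements.

3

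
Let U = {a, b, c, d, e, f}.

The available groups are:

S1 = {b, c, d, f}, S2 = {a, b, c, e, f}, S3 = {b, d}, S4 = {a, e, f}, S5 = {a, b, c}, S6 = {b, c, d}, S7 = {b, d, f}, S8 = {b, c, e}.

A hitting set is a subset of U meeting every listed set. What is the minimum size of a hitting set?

2

Take H = {b, e}. Each listed group contains at least one of these, so H is a hitting set of size 2.
The groups S4, S6 are pairwise disjoint, so any hitting set needs a separate point for each — at least 2. Hence 2 is optimal.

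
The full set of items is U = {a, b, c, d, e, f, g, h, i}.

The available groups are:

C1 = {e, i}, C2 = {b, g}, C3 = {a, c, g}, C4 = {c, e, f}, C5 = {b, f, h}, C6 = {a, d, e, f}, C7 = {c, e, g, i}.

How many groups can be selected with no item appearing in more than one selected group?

C1, C3, C5 are pairwise disjoint (C1={e,i}; C3={a,c,g}; C5={b,f,h}).
Every remaining group overlaps one of these, and no 4 of the listed groups are pairwise disjoint, so 3 is the maximum.

3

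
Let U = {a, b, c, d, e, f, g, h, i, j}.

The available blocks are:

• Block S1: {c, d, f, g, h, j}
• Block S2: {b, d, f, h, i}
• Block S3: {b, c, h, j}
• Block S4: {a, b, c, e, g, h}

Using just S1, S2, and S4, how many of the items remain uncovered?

0

Union of S1, S2, S4 = {a, b, c, d, e, f, g, h, i, j} — that's every item, so 0 are uncovered.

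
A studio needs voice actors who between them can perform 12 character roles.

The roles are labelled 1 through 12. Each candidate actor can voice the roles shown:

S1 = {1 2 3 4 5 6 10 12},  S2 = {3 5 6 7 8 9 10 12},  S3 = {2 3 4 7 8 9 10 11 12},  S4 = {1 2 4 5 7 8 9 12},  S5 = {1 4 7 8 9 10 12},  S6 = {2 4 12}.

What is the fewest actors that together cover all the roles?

S1 and S3 together: S1 ∪ S3 = {1, 2, 3, 4, 5, 6, 7, 8, 9, 10, 11, 12} — every role is covered.
No single actor has all 12 roles (the largest, S3, has 9), so 2 is optimal.

2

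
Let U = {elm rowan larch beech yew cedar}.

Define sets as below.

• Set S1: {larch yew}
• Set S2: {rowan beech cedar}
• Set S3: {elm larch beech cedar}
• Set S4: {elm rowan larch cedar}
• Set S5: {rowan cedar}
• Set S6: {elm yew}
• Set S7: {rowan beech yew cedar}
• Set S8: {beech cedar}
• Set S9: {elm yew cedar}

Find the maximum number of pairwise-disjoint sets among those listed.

2

S6, S8 are pairwise disjoint (S6={elm,yew}; S8={beech,cedar}).
Every remaining set overlaps one of these, and no 3 of the listed sets are pairwise disjoint, so 2 is the maximum.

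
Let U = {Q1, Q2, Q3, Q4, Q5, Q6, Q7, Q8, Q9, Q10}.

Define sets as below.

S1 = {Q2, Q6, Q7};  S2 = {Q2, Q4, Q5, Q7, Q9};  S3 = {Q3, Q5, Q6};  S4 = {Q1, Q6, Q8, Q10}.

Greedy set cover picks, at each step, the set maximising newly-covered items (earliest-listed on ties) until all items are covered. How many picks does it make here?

Greedy: pick S2 (covers 5 new) → pick S4 (covers 4 new) → pick S3 (covers 1 new). Total picks: 3.

3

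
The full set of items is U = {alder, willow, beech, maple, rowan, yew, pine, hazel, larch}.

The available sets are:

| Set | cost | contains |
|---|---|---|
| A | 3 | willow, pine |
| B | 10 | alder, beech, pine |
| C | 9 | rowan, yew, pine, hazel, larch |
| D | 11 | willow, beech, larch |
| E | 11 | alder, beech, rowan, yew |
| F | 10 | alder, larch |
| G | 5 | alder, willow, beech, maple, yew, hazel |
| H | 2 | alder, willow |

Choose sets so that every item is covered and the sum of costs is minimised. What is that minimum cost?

C, G together cover every item (C ∪ G = {alder, willow, beech, maple, rowan, yew, pine, hazel, larch}); total cost 9 + 5 = 14.
The greedy pick G, A, C costs 17; no covering selection beats 14.

14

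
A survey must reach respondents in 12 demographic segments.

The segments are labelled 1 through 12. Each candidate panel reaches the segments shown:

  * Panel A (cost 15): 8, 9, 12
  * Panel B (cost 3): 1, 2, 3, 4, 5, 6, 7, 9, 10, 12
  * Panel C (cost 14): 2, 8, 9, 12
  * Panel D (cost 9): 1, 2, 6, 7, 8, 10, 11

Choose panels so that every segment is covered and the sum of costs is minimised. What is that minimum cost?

B, D together cover every segment (B ∪ D = {1, 2, 3, 4, 5, 6, 7, 8, 9, 10, 11, 12}); total cost 3 + 9 = 12.
No covering selection has total cost below 12.

12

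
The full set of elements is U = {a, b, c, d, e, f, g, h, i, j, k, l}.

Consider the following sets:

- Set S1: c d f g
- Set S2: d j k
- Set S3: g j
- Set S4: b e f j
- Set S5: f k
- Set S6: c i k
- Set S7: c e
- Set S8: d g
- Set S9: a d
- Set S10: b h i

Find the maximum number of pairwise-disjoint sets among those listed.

S3, S5, S7, S9, S10 are pairwise disjoint (S3={g,j}; S5={f,k}; S7={c,e}; S9={a,d}; S10={b,h,i}).
Every remaining set overlaps one of these, and no 6 of the listed sets are pairwise disjoint, so 5 is the maximum.

5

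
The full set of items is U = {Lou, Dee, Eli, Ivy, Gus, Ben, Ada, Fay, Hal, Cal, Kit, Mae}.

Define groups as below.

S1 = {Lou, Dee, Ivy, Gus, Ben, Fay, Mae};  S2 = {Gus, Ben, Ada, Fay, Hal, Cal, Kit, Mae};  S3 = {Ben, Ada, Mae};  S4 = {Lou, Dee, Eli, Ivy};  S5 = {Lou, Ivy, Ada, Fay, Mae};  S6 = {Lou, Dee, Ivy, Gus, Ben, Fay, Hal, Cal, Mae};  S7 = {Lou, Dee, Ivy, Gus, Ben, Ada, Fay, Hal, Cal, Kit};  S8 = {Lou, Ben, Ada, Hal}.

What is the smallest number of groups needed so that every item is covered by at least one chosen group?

2

S2 and S4 together: S2 ∪ S4 = {Lou, Dee, Eli, Ivy, Gus, Ben, Ada, Fay, Hal, Cal, Kit, Mae} — every item is covered.
No single group has all 12 items (the largest, S7, has 10), so 2 is optimal.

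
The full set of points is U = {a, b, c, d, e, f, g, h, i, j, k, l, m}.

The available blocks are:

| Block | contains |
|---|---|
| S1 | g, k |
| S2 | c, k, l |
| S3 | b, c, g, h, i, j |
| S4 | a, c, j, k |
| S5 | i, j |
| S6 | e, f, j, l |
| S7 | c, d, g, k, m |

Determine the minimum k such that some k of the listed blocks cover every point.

4

S3, S4, S6, and S7 cover everything between them: the union {a, b, c, d, e, f, g, h, i, j, k, l, m} is all of U.
Only S4 contains a, so S4 is forced; the remaining 9 points need at least 3 more blocks (each remaining block adds at most 4) — so at least 4 blocks are needed, and 4 is optimal.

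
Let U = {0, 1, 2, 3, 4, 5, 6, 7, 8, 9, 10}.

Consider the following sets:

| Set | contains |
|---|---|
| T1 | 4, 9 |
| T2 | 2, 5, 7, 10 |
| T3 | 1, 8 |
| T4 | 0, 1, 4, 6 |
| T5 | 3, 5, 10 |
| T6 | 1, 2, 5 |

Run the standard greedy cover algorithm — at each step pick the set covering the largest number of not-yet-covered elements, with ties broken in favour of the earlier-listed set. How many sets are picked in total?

Greedy: pick T2 (covers 4 new) → pick T4 (covers 4 new) → pick T1 (covers 1 new) → pick T3 (covers 1 new) → pick T5 (covers 1 new). Total picks: 5.

5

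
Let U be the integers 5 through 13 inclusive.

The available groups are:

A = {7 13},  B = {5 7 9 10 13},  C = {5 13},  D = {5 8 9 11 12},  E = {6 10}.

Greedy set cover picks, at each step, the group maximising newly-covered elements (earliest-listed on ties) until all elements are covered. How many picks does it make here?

Greedy: pick B (covers 5 new) → pick D (covers 3 new) → pick E (covers 1 new). Total picks: 3.

3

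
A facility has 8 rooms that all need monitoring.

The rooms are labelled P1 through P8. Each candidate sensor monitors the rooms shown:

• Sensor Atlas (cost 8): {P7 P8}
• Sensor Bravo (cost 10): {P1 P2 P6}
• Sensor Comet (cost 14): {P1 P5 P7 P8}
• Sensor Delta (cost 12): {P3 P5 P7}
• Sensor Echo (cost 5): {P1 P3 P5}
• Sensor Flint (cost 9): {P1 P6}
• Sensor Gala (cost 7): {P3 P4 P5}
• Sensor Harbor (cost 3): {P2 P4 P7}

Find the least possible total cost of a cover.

25

Atlas, Bravo, Gala together cover every room (Atlas ∪ Bravo ∪ Gala = {P1, P2, P3, P4, P5, P6, P7, P8}); total cost 8 + 10 + 7 = 25.
No covering selection has total cost below 25.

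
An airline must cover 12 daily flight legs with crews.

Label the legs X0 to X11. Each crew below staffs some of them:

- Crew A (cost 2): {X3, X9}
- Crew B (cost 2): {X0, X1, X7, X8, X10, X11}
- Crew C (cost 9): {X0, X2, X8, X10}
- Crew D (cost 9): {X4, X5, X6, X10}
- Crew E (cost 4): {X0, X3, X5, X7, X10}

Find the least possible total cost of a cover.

A, B, C, D together cover every leg (A ∪ B ∪ C ∪ D = {X0, X1, X2, X3, X4, X5, X6, X7, X8, X9, X10, X11}); total cost 2 + 2 + 9 + 9 = 22.
No covering selection has total cost below 22.

22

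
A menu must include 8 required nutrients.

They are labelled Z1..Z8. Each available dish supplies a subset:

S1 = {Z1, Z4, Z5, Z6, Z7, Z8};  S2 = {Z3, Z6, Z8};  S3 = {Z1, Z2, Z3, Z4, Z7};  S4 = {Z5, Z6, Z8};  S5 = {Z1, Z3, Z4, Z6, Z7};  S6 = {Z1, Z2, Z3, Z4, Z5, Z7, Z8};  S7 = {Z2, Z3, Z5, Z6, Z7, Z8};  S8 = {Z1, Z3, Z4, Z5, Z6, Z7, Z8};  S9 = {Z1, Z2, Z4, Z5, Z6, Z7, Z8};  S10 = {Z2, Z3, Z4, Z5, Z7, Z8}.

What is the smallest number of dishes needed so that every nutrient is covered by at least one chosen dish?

2

Take {S2, S6}. Their union is {Z1, Z2, Z3, Z4, Z5, Z6, Z7, Z8}, which is all 8 nutrients.
No single dish has all 8 nutrients (the largest, S6, has 7), so 2 is optimal.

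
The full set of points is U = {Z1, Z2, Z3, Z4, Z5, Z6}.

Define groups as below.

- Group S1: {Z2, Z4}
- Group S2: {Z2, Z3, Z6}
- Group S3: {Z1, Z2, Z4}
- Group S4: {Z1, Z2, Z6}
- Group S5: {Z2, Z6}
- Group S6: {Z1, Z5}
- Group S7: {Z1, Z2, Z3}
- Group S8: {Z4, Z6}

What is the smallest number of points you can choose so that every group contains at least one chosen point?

3

Take H = {Z2, Z5, Z6}. Each listed group contains at least one of these, so H is a hitting set of size 3.
No choice of 2 points meets every group, so 3 is the minimum.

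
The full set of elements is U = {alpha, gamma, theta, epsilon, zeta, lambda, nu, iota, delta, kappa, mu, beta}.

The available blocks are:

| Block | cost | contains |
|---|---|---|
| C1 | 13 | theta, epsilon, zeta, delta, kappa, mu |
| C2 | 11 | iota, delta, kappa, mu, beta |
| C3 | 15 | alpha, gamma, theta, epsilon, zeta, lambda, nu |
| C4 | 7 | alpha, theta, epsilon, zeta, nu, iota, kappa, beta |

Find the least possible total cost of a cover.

C2, C3 together cover every element (C2 ∪ C3 = {alpha, gamma, theta, epsilon, zeta, lambda, nu, iota, delta, kappa, mu, beta}); total cost 11 + 15 = 26.
The greedy pick C4, C2, C3 costs 33; no covering selection beats 26.

26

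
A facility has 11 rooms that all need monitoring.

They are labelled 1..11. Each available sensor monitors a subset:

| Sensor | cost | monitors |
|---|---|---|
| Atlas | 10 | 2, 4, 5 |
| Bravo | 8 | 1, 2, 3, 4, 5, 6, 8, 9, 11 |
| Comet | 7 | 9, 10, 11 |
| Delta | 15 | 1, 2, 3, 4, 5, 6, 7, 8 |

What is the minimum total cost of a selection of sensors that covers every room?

22

Comet, Delta together cover every room (Comet ∪ Delta = {1, 2, 3, 4, 5, 6, 7, 8, 9, 10, 11}); total cost 7 + 15 = 22.
The greedy pick Bravo, Comet, Delta costs 30; no covering selection beats 22.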